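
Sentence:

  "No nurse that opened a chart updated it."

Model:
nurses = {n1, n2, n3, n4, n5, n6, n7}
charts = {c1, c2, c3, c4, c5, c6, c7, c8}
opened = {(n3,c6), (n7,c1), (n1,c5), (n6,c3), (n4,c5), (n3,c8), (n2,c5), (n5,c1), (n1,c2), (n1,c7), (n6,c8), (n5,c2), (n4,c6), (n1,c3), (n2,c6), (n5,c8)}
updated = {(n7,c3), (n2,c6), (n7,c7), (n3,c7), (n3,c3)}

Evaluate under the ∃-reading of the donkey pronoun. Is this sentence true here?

"it" takes "a chart" as antecedent — a donkey pronoun bound across the clause boundary.
Truth condition: for no (n,c) with opened(n,c) does updated(n,c) hold.
Restrictor pairs — does the scope hold? (n1,c2):fails  (n1,c3):fails  (n1,c5):fails  (n1,c7):fails  (n2,c5):fails  (n2,c6):holds  (n3,c6):fails  (n3,c8):fails  (n4,c5):fails  (n4,c6):fails  (n5,c1):fails  (n5,c2):fails  (n5,c8):fails  (n6,c3):fails  (n6,c8):fails  (n7,c1):fails
Scope holds for 1 pair(s), so the sentence is false.

False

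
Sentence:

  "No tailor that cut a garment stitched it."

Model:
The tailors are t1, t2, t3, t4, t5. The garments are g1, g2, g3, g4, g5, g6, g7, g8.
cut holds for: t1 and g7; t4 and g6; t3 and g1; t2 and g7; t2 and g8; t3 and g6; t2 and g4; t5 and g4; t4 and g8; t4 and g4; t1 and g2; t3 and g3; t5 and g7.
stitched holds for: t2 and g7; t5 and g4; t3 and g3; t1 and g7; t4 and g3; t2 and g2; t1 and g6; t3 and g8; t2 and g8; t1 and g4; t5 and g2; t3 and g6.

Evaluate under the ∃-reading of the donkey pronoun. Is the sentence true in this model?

False

"it" takes "a garment" as antecedent — a donkey pronoun bound across the clause boundary.
Truth condition: for no (t,g) with cut(t,g) does stitched(t,g) hold.
Restrictor pairs — does the scope hold? (t1,g2):fails  (t1,g7):holds  (t2,g4):fails  (t2,g7):holds  (t2,g8):holds  (t3,g1):fails  (t3,g3):holds  (t3,g6):holds  (t4,g4):fails  (t4,g6):fails  (t4,g8):fails  (t5,g4):holds  (t5,g7):fails
Scope holds for 6 pair(s), so the sentence is false.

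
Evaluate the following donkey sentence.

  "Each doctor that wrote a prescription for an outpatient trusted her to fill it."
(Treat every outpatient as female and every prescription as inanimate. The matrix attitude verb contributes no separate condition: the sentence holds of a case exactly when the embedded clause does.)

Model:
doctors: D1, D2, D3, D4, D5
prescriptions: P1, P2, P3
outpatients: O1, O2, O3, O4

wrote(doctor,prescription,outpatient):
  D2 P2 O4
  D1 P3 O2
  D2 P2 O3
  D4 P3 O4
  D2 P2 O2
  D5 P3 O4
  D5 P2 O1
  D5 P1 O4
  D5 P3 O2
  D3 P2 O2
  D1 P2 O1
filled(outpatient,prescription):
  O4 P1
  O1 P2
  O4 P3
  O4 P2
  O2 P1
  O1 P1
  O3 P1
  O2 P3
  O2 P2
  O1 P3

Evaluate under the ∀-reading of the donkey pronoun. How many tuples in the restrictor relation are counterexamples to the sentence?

"her" takes "an outpatient" as antecedent and "it" takes "a prescription"; both are donkey pronouns co-varying with the restrictor.
Strong reading: for every (d,p,o) with wrote(d,p,o), filled(o,p).
Restrictor triples: (D1,P2,O1)→filled(O1,P2) ✓  (D1,P3,O2)→filled(O2,P3) ✓  (D2,P2,O2)→filled(O2,P2) ✓  (D2,P2,O3)→filled(O3,P2) ✗  (D2,P2,O4)→filled(O4,P2) ✓  (D3,P2,O2)→filled(O2,P2) ✓  (D4,P3,O4)→filled(O4,P3) ✓  (D5,P1,O4)→filled(O4,P1) ✓  (D5,P2,O1)→filled(O1,P2) ✓  (D5,P3,O2)→filled(O2,P3) ✓  (D5,P3,O4)→filled(O4,P3) ✓
Counterexamples (restrictor triples failing the scope): 1.

1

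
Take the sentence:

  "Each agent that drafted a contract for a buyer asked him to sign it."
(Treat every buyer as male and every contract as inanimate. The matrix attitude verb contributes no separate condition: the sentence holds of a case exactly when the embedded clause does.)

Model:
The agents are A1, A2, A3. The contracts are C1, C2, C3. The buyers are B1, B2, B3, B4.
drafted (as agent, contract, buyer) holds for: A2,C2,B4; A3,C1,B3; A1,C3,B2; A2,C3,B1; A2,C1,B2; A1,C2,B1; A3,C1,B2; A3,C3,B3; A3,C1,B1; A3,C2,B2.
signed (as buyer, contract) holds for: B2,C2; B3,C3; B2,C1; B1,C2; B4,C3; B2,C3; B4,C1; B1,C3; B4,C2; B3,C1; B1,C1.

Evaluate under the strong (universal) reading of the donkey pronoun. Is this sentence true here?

"him" takes "a buyer" as antecedent and "it" takes "a contract"; both are donkey pronouns co-varying with the restrictor.
Strong reading: for every (a,c,b) with drafted(a,c,b), signed(b,c).
Restrictor triples: (A1,C2,B1)→signed(B1,C2) ✓  (A1,C3,B2)→signed(B2,C3) ✓  (A2,C1,B2)→signed(B2,C1) ✓  (A2,C2,B4)→signed(B4,C2) ✓  (A2,C3,B1)→signed(B1,C3) ✓  (A3,C1,B1)→signed(B1,C1) ✓  (A3,C1,B2)→signed(B2,C1) ✓  (A3,C1,B3)→signed(B3,C1) ✓  (A3,C2,B2)→signed(B2,C2) ✓  (A3,C3,B3)→signed(B3,C3) ✓
Every restrictor triple satisfies the scope.

True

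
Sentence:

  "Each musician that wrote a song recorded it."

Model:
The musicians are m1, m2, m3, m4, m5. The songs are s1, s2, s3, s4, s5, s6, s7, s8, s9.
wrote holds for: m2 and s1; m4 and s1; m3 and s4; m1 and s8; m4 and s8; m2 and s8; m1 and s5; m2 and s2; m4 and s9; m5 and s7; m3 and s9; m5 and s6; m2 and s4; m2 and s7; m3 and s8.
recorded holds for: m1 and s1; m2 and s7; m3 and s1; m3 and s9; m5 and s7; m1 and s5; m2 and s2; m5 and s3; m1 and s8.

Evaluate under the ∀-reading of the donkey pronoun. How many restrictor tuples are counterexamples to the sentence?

"it" takes "a song" as antecedent — a donkey pronoun bound across the clause boundary.
Strong reading: for every (m,s) with wrote(m,s), recorded(m,s).
Restrictor pairs: (m1,s5) ✓  (m1,s8) ✓  (m2,s1) ✗  (m2,s2) ✓  (m2,s4) ✗  (m2,s7) ✓  (m2,s8) ✗  (m3,s4) ✗  (m3,s8) ✗  (m3,s9) ✓  (m4,s1) ✗  (m4,s8) ✗  (m4,s9) ✗  (m5,s6) ✗  (m5,s7) ✓
Counterexamples (restrictor pairs failing the scope): 9.

9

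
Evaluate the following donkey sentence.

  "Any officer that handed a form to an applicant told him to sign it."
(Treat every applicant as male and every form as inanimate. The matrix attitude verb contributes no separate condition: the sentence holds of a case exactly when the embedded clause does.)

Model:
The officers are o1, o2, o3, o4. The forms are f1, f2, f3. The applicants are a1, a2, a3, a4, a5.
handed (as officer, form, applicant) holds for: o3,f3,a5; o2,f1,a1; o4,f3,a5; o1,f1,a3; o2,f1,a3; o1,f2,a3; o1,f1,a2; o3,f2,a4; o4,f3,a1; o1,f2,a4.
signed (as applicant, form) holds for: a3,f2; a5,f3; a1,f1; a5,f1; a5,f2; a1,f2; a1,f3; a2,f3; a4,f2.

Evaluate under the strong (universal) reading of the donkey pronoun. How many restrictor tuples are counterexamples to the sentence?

"him" takes "an applicant" as antecedent and "it" takes "a form"; both are donkey pronouns co-varying with the restrictor.
Strong reading: for every (o,f,a) with handed(o,f,a), signed(a,f).
Restrictor triples: (o1,f1,a2)→signed(a2,f1) ✗  (o1,f1,a3)→signed(a3,f1) ✗  (o1,f2,a3)→signed(a3,f2) ✓  (o1,f2,a4)→signed(a4,f2) ✓  (o2,f1,a1)→signed(a1,f1) ✓  (o2,f1,a3)→signed(a3,f1) ✗  (o3,f2,a4)→signed(a4,f2) ✓  (o3,f3,a5)→signed(a5,f3) ✓  (o4,f3,a1)→signed(a1,f3) ✓  (o4,f3,a5)→signed(a5,f3) ✓
Counterexamples (restrictor triples failing the scope): 3.

3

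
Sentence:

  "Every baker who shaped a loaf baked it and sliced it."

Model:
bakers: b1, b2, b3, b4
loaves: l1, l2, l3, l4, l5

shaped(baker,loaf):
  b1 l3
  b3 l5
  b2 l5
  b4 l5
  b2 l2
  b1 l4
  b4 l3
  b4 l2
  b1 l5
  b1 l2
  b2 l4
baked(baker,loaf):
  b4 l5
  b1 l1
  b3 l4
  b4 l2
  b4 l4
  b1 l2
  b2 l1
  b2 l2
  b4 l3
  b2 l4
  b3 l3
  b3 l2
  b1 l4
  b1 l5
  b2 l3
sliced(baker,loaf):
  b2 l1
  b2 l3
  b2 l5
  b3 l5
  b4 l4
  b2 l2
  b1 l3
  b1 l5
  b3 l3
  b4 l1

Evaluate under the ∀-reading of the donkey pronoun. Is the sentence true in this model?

"it" takes "a loaf" as antecedent — a donkey pronoun bound across the clause boundary.
Strong reading: for every (b,l) with shaped(b,l), baked(b,l) ∧ sliced(b,l).
Restrictor pairs: (b1,l2) ✗  (b1,l3) ✗  (b1,l4) ✗  (b1,l5) ✓  (b2,l2) ✓  (b2,l4) ✗  (b2,l5) ✗  (b3,l5) ✗  (b4,l2) ✗  (b4,l3) ✗  (b4,l5) ✗
Counterexample: (b1,l2) is in shaped but fails the scope.

False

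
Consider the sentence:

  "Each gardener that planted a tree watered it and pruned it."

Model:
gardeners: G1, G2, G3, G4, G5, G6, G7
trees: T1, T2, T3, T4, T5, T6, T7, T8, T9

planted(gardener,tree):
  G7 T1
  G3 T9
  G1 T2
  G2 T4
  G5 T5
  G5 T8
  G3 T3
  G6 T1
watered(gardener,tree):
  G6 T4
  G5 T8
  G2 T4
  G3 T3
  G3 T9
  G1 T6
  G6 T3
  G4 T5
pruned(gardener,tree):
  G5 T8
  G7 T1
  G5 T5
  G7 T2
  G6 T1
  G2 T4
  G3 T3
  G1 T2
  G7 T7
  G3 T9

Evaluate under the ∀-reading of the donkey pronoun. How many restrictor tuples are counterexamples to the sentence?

4

"it" takes "a tree" as antecedent — a donkey pronoun bound across the clause boundary.
Strong reading: for every (g,t) with planted(g,t), watered(g,t) ∧ pruned(g,t).
Restrictor pairs: (G1,T2) ✗  (G2,T4) ✓  (G3,T3) ✓  (G3,T9) ✓  (G5,T5) ✗  (G5,T8) ✓  (G6,T1) ✗  (G7,T1) ✗
Counterexamples (restrictor pairs failing the scope): 4.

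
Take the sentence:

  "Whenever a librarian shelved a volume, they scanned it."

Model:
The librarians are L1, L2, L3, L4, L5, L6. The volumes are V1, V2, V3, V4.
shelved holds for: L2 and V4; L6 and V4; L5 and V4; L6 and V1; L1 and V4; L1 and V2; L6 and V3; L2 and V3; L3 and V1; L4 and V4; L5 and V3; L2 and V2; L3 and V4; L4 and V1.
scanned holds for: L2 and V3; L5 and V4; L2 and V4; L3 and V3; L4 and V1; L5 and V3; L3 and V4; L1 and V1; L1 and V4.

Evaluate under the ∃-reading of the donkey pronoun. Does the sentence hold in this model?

False

"it" takes "a volume" as antecedent — a donkey pronoun bound across the clause boundary.
Weak reading: every librarian l with some shelved-volume has at least one shelved-volume v such that scanned(l,v).
Per librarian: L1:✓  L2:✓  L3:✓  L4:✓  L5:✓  L6:✗
L6 has no witness among its shelved-volumes.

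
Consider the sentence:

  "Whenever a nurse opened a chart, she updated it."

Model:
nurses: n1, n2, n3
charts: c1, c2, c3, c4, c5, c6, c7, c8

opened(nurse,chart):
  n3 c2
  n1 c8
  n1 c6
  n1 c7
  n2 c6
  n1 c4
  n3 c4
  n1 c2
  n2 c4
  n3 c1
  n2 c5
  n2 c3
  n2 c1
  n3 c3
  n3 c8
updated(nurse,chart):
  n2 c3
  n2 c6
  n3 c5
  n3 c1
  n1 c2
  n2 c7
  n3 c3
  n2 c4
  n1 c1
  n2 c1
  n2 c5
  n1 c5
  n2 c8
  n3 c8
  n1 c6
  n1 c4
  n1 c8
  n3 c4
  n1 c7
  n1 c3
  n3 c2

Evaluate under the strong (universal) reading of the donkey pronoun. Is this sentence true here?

"it" takes "a chart" as antecedent — a donkey pronoun bound across the clause boundary.
Strong reading: for every (n,c) with opened(n,c), updated(n,c).
Restrictor pairs: (n1,c2) ✓  (n1,c4) ✓  (n1,c6) ✓  (n1,c7) ✓  (n1,c8) ✓  (n2,c1) ✓  (n2,c3) ✓  (n2,c4) ✓  (n2,c5) ✓  (n2,c6) ✓  (n3,c1) ✓  (n3,c2) ✓  (n3,c3) ✓  (n3,c4) ✓  (n3,c8) ✓
Every restrictor pair satisfies the scope.

True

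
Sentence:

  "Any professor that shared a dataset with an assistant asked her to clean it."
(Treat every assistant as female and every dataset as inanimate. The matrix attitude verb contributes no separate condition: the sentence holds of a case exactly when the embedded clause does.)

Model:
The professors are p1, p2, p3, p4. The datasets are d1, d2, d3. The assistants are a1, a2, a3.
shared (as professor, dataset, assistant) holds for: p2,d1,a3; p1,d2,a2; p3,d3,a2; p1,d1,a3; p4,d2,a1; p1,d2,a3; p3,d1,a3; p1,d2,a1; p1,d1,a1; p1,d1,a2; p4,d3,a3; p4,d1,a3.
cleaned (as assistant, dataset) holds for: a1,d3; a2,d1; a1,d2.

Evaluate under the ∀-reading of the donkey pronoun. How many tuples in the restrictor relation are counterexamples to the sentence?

9

"her" takes "an assistant" as antecedent and "it" takes "a dataset"; both are donkey pronouns co-varying with the restrictor.
Strong reading: for every (p,d,a) with shared(p,d,a), cleaned(a,d).
Restrictor triples: (p1,d1,a1)→cleaned(a1,d1) ✗  (p1,d1,a2)→cleaned(a2,d1) ✓  (p1,d1,a3)→cleaned(a3,d1) ✗  (p1,d2,a1)→cleaned(a1,d2) ✓  (p1,d2,a2)→cleaned(a2,d2) ✗  (p1,d2,a3)→cleaned(a3,d2) ✗  (p2,d1,a3)→cleaned(a3,d1) ✗  (p3,d1,a3)→cleaned(a3,d1) ✗  (p3,d3,a2)→cleaned(a2,d3) ✗  (p4,d1,a3)→cleaned(a3,d1) ✗  (p4,d2,a1)→cleaned(a1,d2) ✓  (p4,d3,a3)→cleaned(a3,d3) ✗
Counterexamples (restrictor triples failing the scope): 9.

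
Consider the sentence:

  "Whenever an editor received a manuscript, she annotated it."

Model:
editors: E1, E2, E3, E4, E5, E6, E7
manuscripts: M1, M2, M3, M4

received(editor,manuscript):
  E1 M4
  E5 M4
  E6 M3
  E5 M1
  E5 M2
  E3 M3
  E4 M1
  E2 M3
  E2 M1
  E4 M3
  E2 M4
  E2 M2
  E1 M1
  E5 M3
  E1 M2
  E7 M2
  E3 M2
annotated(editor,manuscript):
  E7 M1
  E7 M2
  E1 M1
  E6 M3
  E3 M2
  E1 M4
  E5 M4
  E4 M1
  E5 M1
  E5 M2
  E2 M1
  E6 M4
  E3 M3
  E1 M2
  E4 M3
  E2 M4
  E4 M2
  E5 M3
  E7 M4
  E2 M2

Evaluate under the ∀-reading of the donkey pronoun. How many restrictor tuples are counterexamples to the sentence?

1

"it" takes "a manuscript" as antecedent — a donkey pronoun bound across the clause boundary.
Strong reading: for every (e,m) with received(e,m), annotated(e,m).
Restrictor pairs: (E1,M1) ✓  (E1,M2) ✓  (E1,M4) ✓  (E2,M1) ✓  (E2,M2) ✓  (E2,M3) ✗  (E2,M4) ✓  (E3,M2) ✓  (E3,M3) ✓  (E4,M1) ✓  (E4,M3) ✓  (E5,M1) ✓  (E5,M2) ✓  (E5,M3) ✓  (E5,M4) ✓  (E6,M3) ✓  (E7,M2) ✓
Counterexamples (restrictor pairs failing the scope): 1.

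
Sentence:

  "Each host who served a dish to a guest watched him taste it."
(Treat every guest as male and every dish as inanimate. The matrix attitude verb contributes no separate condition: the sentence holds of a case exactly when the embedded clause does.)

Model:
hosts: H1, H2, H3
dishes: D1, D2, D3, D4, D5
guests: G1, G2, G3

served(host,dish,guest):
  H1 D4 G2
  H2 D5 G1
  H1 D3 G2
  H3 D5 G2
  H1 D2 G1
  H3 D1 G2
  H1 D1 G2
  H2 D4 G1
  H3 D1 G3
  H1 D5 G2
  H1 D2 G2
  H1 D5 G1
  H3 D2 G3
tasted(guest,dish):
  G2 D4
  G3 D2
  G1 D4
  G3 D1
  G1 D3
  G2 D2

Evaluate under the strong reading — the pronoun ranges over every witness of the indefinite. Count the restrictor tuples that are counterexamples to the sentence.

"him" takes "a guest" as antecedent and "it" takes "a dish"; both are donkey pronouns co-varying with the restrictor.
Strong reading: for every (h,d,g) with served(h,d,g), tasted(g,d).
Restrictor triples: (H1,D1,G2)→tasted(G2,D1) ✗  (H1,D2,G1)→tasted(G1,D2) ✗  (H1,D2,G2)→tasted(G2,D2) ✓  (H1,D3,G2)→tasted(G2,D3) ✗  (H1,D4,G2)→tasted(G2,D4) ✓  (H1,D5,G1)→tasted(G1,D5) ✗  (H1,D5,G2)→tasted(G2,D5) ✗  (H2,D4,G1)→tasted(G1,D4) ✓  (H2,D5,G1)→tasted(G1,D5) ✗  (H3,D1,G2)→tasted(G2,D1) ✗  (H3,D1,G3)→tasted(G3,D1) ✓  (H3,D2,G3)→tasted(G3,D2) ✓  (H3,D5,G2)→tasted(G2,D5) ✗
Counterexamples (restrictor triples failing the scope): 8.

8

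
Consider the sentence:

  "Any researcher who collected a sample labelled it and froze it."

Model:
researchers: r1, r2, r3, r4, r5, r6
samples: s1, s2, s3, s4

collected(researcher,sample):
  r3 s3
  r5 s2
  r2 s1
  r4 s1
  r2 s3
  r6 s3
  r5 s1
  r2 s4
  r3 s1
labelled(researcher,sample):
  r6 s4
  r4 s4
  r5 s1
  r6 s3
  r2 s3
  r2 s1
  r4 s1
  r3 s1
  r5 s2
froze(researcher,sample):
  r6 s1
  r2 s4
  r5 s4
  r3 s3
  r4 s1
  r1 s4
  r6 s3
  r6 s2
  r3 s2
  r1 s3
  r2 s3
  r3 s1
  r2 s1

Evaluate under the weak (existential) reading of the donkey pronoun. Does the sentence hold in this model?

"it" takes "a sample" as antecedent — a donkey pronoun bound across the clause boundary.
Weak reading: every researcher r with some collected-sample has at least one collected-sample s such that labelled(r,s) ∧ froze(r,s).
Per researcher: r2:✓  r3:✓  r4:✓  r5:✗  r6:✓
r5 has no witness among its collected-samples.

False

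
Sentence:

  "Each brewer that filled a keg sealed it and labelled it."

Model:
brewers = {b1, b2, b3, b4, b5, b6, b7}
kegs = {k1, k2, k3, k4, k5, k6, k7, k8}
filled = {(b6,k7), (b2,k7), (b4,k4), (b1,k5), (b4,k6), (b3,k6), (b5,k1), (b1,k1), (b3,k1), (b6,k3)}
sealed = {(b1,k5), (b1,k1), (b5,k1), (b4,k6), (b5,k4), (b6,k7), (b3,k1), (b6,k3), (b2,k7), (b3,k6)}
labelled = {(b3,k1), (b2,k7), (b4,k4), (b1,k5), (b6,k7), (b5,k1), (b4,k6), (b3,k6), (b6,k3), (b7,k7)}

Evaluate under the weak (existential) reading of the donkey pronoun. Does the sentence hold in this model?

"it" takes "a keg" as antecedent — a donkey pronoun bound across the clause boundary.
Weak reading: every brewer b with some filled-keg has at least one filled-keg k such that sealed(b,k) ∧ labelled(b,k).
Per brewer: b1:✓  b2:✓  b3:✓  b4:✓  b5:✓  b6:✓
Every brewer in the restrictor has a witness.

True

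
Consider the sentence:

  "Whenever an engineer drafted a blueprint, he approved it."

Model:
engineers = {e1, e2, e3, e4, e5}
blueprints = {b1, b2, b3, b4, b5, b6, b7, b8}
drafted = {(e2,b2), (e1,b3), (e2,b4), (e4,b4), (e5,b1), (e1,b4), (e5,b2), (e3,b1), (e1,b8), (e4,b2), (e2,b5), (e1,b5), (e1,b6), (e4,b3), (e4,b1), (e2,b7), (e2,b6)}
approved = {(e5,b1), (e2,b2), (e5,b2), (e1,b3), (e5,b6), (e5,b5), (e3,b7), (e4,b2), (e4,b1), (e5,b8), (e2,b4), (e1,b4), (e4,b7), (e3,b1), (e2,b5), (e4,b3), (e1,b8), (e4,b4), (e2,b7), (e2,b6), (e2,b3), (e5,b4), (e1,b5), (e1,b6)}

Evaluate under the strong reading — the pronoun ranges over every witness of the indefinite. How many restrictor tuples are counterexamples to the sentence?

0

"it" takes "a blueprint" as antecedent — a donkey pronoun bound across the clause boundary.
Strong reading: for every (e,b) with drafted(e,b), approved(e,b).
Restrictor pairs: (e1,b3) ✓  (e1,b4) ✓  (e1,b5) ✓  (e1,b6) ✓  (e1,b8) ✓  (e2,b2) ✓  (e2,b4) ✓  (e2,b5) ✓  (e2,b6) ✓  (e2,b7) ✓  (e3,b1) ✓  (e4,b1) ✓  (e4,b2) ✓  (e4,b3) ✓  (e4,b4) ✓  (e5,b1) ✓  (e5,b2) ✓
Counterexamples (restrictor pairs failing the scope): 0.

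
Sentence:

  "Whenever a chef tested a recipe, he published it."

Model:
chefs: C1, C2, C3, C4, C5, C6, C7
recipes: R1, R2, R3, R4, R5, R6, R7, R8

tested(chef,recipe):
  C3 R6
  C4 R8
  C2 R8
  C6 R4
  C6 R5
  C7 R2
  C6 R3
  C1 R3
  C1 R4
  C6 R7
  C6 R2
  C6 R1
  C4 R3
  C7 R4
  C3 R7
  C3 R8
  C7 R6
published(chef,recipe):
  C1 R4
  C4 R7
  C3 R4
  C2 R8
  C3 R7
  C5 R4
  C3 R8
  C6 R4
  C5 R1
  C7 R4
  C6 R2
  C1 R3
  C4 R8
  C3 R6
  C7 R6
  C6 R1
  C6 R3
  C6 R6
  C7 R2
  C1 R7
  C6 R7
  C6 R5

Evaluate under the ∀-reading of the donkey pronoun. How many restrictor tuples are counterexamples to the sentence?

"it" takes "a recipe" as antecedent — a donkey pronoun bound across the clause boundary.
Strong reading: for every (c,r) with tested(c,r), published(c,r).
Restrictor pairs: (C1,R3) ✓  (C1,R4) ✓  (C2,R8) ✓  (C3,R6) ✓  (C3,R7) ✓  (C3,R8) ✓  (C4,R3) ✗  (C4,R8) ✓  (C6,R1) ✓  (C6,R2) ✓  (C6,R3) ✓  (C6,R4) ✓  (C6,R5) ✓  (C6,R7) ✓  (C7,R2) ✓  (C7,R4) ✓  (C7,R6) ✓
Counterexamples (restrictor pairs failing the scope): 1.

1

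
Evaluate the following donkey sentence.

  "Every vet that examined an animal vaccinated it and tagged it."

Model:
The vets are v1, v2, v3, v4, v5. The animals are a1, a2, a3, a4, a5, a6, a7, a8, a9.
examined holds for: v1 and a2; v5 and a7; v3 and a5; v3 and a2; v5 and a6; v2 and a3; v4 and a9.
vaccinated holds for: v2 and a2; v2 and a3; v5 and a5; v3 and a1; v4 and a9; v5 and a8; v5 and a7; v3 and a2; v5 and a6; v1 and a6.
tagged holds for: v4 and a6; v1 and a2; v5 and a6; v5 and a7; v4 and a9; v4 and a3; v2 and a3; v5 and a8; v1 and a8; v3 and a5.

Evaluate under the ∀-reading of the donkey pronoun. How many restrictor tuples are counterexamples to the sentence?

3

"it" takes "an animal" as antecedent — a donkey pronoun bound across the clause boundary.
Strong reading: for every (v,a) with examined(v,a), vaccinated(v,a) ∧ tagged(v,a).
Restrictor pairs: (v1,a2) ✗  (v2,a3) ✓  (v3,a2) ✗  (v3,a5) ✗  (v4,a9) ✓  (v5,a6) ✓  (v5,a7) ✓
Counterexamples (restrictor pairs failing the scope): 3.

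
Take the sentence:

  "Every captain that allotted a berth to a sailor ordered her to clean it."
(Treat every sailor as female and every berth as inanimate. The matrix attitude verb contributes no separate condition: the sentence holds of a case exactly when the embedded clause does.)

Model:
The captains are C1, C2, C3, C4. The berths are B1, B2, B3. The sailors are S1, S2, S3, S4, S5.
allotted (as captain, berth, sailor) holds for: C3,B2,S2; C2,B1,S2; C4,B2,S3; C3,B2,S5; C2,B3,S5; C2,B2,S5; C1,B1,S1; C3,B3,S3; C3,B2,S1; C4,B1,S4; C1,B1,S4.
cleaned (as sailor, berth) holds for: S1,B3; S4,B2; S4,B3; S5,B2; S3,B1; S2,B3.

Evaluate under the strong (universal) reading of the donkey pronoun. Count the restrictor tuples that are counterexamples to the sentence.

"her" takes "a sailor" as antecedent and "it" takes "a berth"; both are donkey pronouns co-varying with the restrictor.
Strong reading: for every (c,b,s) with allotted(c,b,s), cleaned(s,b).
Restrictor triples: (C1,B1,S1)→cleaned(S1,B1) ✗  (C1,B1,S4)→cleaned(S4,B1) ✗  (C2,B1,S2)→cleaned(S2,B1) ✗  (C2,B2,S5)→cleaned(S5,B2) ✓  (C2,B3,S5)→cleaned(S5,B3) ✗  (C3,B2,S1)→cleaned(S1,B2) ✗  (C3,B2,S2)→cleaned(S2,B2) ✗  (C3,B2,S5)→cleaned(S5,B2) ✓  (C3,B3,S3)→cleaned(S3,B3) ✗  (C4,B1,S4)→cleaned(S4,B1) ✗  (C4,B2,S3)→cleaned(S3,B2) ✗
Counterexamples (restrictor triples failing the scope): 9.

9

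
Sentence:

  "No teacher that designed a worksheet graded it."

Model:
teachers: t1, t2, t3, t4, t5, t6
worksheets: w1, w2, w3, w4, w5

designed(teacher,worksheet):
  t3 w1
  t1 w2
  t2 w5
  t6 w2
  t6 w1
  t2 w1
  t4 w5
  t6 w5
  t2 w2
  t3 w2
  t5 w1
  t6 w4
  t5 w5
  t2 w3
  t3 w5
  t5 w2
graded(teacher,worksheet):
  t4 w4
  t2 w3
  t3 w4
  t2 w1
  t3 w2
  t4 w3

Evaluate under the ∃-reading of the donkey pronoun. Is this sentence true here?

False

"it" takes "a worksheet" as antecedent — a donkey pronoun bound across the clause boundary.
Truth condition: for no (t,w) with designed(t,w) does graded(t,w) hold.
Restrictor pairs — does the scope hold? (t1,w2):fails  (t2,w1):holds  (t2,w2):fails  (t2,w3):holds  (t2,w5):fails  (t3,w1):fails  (t3,w2):holds  (t3,w5):fails  (t4,w5):fails  (t5,w1):fails  (t5,w2):fails  (t5,w5):fails  (t6,w1):fails  (t6,w2):fails  (t6,w4):fails  (t6,w5):fails
Scope holds for 3 pair(s), so the sentence is false.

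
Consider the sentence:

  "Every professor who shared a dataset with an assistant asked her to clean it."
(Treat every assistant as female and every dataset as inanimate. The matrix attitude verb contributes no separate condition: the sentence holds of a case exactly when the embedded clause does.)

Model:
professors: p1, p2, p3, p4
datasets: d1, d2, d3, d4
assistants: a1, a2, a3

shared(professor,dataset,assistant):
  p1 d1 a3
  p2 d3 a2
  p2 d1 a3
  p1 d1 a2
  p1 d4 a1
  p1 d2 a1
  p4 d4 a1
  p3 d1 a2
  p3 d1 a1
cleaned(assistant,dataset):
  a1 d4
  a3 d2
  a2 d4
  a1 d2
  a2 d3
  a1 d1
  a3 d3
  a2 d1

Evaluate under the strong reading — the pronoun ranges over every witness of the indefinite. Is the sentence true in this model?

"her" takes "an assistant" as antecedent and "it" takes "a dataset"; both are donkey pronouns co-varying with the restrictor.
Strong reading: for every (p,d,a) with shared(p,d,a), cleaned(a,d).
Restrictor triples: (p1,d1,a2)→cleaned(a2,d1) ✓  (p1,d1,a3)→cleaned(a3,d1) ✗  (p1,d2,a1)→cleaned(a1,d2) ✓  (p1,d4,a1)→cleaned(a1,d4) ✓  (p2,d1,a3)→cleaned(a3,d1) ✗  (p2,d3,a2)→cleaned(a2,d3) ✓  (p3,d1,a1)→cleaned(a1,d1) ✓  (p3,d1,a2)→cleaned(a2,d1) ✓  (p4,d4,a1)→cleaned(a1,d4) ✓
Counterexample: (p1,d1,a3) — cleaned(a3,d1) does not hold.

False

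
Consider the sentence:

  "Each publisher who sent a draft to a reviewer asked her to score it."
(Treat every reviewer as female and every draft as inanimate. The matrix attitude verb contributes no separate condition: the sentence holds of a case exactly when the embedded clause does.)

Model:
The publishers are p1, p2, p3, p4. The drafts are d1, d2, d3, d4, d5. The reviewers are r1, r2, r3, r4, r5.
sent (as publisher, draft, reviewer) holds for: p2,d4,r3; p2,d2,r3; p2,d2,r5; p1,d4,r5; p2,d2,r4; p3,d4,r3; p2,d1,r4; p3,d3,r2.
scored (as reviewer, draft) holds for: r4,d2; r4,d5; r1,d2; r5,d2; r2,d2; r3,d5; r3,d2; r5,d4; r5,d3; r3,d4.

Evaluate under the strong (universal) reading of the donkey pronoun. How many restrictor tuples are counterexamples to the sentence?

2

"her" takes "a reviewer" as antecedent and "it" takes "a draft"; both are donkey pronouns co-varying with the restrictor.
Strong reading: for every (p,d,r) with sent(p,d,r), scored(r,d).
Restrictor triples: (p1,d4,r5)→scored(r5,d4) ✓  (p2,d1,r4)→scored(r4,d1) ✗  (p2,d2,r3)→scored(r3,d2) ✓  (p2,d2,r4)→scored(r4,d2) ✓  (p2,d2,r5)→scored(r5,d2) ✓  (p2,d4,r3)→scored(r3,d4) ✓  (p3,d3,r2)→scored(r2,d3) ✗  (p3,d4,r3)→scored(r3,d4) ✓
Counterexamples (restrictor triples failing the scope): 2.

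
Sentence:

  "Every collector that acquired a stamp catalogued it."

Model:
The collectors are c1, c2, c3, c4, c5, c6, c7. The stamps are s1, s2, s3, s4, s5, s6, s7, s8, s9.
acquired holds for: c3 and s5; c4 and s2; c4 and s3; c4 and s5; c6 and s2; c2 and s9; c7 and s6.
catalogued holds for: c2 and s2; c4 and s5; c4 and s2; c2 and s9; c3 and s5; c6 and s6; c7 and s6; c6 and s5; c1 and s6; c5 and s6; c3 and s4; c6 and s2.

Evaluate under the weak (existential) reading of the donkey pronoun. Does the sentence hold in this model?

"it" takes "a stamp" as antecedent — a donkey pronoun bound across the clause boundary.
Weak reading: every collector c with some acquired-stamp has at least one acquired-stamp s such that catalogued(c,s).
Per collector: c2:✓  c3:✓  c4:✓  c6:✓  c7:✓
Every collector in the restrictor has a witness.

True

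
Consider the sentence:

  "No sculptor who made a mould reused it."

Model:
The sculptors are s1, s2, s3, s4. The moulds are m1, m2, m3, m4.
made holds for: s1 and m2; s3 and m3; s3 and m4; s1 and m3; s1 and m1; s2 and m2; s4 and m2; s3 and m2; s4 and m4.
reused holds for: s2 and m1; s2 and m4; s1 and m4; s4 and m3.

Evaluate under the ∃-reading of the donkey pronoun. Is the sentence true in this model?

True

"it" takes "a mould" as antecedent — a donkey pronoun bound across the clause boundary.
Truth condition: for no (s,m) with made(s,m) does reused(s,m) hold.
Restrictor pairs — does the scope hold? (s1,m1):fails  (s1,m2):fails  (s1,m3):fails  (s2,m2):fails  (s3,m2):fails  (s3,m3):fails  (s3,m4):fails  (s4,m2):fails  (s4,m4):fails
Scope holds for no restrictor pair, so the sentence is true.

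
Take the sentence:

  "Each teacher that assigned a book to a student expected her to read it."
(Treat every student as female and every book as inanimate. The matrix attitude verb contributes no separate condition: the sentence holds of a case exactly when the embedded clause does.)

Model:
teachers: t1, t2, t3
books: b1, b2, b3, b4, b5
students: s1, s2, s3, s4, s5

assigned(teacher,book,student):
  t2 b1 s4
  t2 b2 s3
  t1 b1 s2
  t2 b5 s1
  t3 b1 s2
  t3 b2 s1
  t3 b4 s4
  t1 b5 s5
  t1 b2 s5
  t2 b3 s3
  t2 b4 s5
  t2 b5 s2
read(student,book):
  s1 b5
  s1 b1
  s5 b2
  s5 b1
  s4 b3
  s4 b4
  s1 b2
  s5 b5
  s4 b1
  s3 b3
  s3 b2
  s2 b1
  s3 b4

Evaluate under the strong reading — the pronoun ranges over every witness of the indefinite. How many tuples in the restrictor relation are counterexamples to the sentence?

"her" takes "a student" as antecedent and "it" takes "a book"; both are donkey pronouns co-varying with the restrictor.
Strong reading: for every (t,b,s) with assigned(t,b,s), read(s,b).
Restrictor triples: (t1,b1,s2)→read(s2,b1) ✓  (t1,b2,s5)→read(s5,b2) ✓  (t1,b5,s5)→read(s5,b5) ✓  (t2,b1,s4)→read(s4,b1) ✓  (t2,b2,s3)→read(s3,b2) ✓  (t2,b3,s3)→read(s3,b3) ✓  (t2,b4,s5)→read(s5,b4) ✗  (t2,b5,s1)→read(s1,b5) ✓  (t2,b5,s2)→read(s2,b5) ✗  (t3,b1,s2)→read(s2,b1) ✓  (t3,b2,s1)→read(s1,b2) ✓  (t3,b4,s4)→read(s4,b4) ✓
Counterexamples (restrictor triples failing the scope): 2.

2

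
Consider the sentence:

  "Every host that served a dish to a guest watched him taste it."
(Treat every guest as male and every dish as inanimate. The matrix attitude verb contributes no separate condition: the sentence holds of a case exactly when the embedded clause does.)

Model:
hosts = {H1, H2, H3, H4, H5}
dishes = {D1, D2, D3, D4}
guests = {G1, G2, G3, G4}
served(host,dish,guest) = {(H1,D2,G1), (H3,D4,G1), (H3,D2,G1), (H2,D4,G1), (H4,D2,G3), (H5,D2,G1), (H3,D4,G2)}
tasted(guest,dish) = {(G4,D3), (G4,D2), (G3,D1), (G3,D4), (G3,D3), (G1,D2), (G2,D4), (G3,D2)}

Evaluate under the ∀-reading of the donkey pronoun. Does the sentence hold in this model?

False

"him" takes "a guest" as antecedent and "it" takes "a dish"; both are donkey pronouns co-varying with the restrictor.
Strong reading: for every (h,d,g) with served(h,d,g), tasted(g,d).
Restrictor triples: (H1,D2,G1)→tasted(G1,D2) ✓  (H2,D4,G1)→tasted(G1,D4) ✗  (H3,D2,G1)→tasted(G1,D2) ✓  (H3,D4,G1)→tasted(G1,D4) ✗  (H3,D4,G2)→tasted(G2,D4) ✓  (H4,D2,G3)→tasted(G3,D2) ✓  (H5,D2,G1)→tasted(G1,D2) ✓
Counterexample: (H2,D4,G1) — tasted(G1,D4) does not hold.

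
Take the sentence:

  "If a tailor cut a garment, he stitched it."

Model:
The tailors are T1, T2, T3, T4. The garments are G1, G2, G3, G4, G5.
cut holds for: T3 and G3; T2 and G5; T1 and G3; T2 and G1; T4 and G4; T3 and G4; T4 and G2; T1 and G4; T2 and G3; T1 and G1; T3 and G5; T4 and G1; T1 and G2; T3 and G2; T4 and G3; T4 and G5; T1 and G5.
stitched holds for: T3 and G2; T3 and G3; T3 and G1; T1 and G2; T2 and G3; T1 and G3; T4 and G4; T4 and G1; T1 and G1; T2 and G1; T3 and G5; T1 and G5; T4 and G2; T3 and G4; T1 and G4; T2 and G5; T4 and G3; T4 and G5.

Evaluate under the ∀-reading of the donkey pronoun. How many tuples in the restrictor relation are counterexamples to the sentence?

0

"it" takes "a garment" as antecedent — a donkey pronoun bound across the clause boundary.
Strong reading: for every (t,g) with cut(t,g), stitched(t,g).
Restrictor pairs: (T1,G1) ✓  (T1,G2) ✓  (T1,G3) ✓  (T1,G4) ✓  (T1,G5) ✓  (T2,G1) ✓  (T2,G3) ✓  (T2,G5) ✓  (T3,G2) ✓  (T3,G3) ✓  (T3,G4) ✓  (T3,G5) ✓  (T4,G1) ✓  (T4,G2) ✓  (T4,G3) ✓  (T4,G4) ✓  (T4,G5) ✓
Counterexamples (restrictor pairs failing the scope): 0.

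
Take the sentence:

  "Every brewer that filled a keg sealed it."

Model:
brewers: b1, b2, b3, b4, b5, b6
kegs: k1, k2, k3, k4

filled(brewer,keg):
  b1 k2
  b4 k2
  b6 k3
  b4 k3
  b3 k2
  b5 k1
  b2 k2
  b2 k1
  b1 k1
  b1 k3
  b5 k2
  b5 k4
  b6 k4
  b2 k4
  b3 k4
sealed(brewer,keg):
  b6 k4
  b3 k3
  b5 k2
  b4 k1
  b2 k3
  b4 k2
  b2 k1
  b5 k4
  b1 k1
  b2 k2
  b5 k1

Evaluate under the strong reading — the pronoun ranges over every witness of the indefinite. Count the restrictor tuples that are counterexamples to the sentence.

"it" takes "a keg" as antecedent — a donkey pronoun bound across the clause boundary.
Strong reading: for every (b,k) with filled(b,k), sealed(b,k).
Restrictor pairs: (b1,k1) ✓  (b1,k2) ✗  (b1,k3) ✗  (b2,k1) ✓  (b2,k2) ✓  (b2,k4) ✗  (b3,k2) ✗  (b3,k4) ✗  (b4,k2) ✓  (b4,k3) ✗  (b5,k1) ✓  (b5,k2) ✓  (b5,k4) ✓  (b6,k3) ✗  (b6,k4) ✓
Counterexamples (restrictor pairs failing the scope): 7.

7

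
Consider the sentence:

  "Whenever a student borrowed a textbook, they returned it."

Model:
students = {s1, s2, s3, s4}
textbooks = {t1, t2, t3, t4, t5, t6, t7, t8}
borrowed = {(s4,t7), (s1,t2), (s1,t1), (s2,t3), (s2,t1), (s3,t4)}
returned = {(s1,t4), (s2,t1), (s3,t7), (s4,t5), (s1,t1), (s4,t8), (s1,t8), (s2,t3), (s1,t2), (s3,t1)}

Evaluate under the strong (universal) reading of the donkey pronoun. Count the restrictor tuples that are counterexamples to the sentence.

2

"it" takes "a textbook" as antecedent — a donkey pronoun bound across the clause boundary.
Strong reading: for every (s,t) with borrowed(s,t), returned(s,t).
Restrictor pairs: (s1,t1) ✓  (s1,t2) ✓  (s2,t1) ✓  (s2,t3) ✓  (s3,t4) ✗  (s4,t7) ✗
Counterexamples (restrictor pairs failing the scope): 2.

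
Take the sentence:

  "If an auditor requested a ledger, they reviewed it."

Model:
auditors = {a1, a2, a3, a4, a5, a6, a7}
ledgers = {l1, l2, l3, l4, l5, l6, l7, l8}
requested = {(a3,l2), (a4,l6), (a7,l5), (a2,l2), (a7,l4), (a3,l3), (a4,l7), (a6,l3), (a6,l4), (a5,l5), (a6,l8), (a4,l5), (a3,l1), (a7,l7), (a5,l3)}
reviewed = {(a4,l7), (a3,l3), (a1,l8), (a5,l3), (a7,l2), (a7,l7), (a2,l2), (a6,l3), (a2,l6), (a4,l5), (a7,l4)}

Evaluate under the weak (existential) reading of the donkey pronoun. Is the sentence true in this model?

True

"it" takes "a ledger" as antecedent — a donkey pronoun bound across the clause boundary.
Weak reading: every auditor a with some requested-ledger has at least one requested-ledger l such that reviewed(a,l).
Per auditor: a2:✓  a3:✓  a4:✓  a5:✓  a6:✓  a7:✓
Every auditor in the restrictor has a witness.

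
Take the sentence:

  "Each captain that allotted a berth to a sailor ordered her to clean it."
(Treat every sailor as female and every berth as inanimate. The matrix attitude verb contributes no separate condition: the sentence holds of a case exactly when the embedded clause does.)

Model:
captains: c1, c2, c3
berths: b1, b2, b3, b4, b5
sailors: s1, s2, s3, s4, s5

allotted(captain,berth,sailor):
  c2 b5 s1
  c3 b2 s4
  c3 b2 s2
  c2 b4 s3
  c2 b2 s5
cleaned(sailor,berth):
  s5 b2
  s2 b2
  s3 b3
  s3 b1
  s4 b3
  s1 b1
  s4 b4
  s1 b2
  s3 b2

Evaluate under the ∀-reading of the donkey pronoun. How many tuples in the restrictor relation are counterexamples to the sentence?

"her" takes "a sailor" as antecedent and "it" takes "a berth"; both are donkey pronouns co-varying with the restrictor.
Strong reading: for every (c,b,s) with allotted(c,b,s), cleaned(s,b).
Restrictor triples: (c2,b2,s5)→cleaned(s5,b2) ✓  (c2,b4,s3)→cleaned(s3,b4) ✗  (c2,b5,s1)→cleaned(s1,b5) ✗  (c3,b2,s2)→cleaned(s2,b2) ✓  (c3,b2,s4)→cleaned(s4,b2) ✗
Counterexamples (restrictor triples failing the scope): 3.

3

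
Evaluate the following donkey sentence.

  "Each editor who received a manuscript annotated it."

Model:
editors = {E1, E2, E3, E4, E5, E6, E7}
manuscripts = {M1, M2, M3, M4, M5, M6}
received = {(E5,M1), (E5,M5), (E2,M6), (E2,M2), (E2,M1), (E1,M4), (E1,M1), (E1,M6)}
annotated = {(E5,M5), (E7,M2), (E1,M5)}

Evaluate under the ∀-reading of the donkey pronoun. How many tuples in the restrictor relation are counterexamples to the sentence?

"it" takes "a manuscript" as antecedent — a donkey pronoun bound across the clause boundary.
Strong reading: for every (e,m) with received(e,m), annotated(e,m).
Restrictor pairs: (E1,M1) ✗  (E1,M4) ✗  (E1,M6) ✗  (E2,M1) ✗  (E2,M2) ✗  (E2,M6) ✗  (E5,M1) ✗  (E5,M5) ✓
Counterexamples (restrictor pairs failing the scope): 7.

7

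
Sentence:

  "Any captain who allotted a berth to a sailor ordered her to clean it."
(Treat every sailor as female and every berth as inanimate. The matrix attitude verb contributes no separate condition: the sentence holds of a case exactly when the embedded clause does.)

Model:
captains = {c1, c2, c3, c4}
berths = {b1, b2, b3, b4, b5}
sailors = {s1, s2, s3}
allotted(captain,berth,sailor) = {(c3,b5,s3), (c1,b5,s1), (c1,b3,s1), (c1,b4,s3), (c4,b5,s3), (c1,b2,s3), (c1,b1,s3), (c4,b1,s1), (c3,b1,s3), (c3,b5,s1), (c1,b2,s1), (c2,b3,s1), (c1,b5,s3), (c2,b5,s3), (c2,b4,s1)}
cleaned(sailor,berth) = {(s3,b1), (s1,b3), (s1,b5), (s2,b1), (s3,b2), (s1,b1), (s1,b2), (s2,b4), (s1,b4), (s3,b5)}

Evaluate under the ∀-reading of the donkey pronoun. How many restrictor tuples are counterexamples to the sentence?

"her" takes "a sailor" as antecedent and "it" takes "a berth"; both are donkey pronouns co-varying with the restrictor.
Strong reading: for every (c,b,s) with allotted(c,b,s), cleaned(s,b).
Restrictor triples: (c1,b1,s3)→cleaned(s3,b1) ✓  (c1,b2,s1)→cleaned(s1,b2) ✓  (c1,b2,s3)→cleaned(s3,b2) ✓  (c1,b3,s1)→cleaned(s1,b3) ✓  (c1,b4,s3)→cleaned(s3,b4) ✗  (c1,b5,s1)→cleaned(s1,b5) ✓  (c1,b5,s3)→cleaned(s3,b5) ✓  (c2,b3,s1)→cleaned(s1,b3) ✓  (c2,b4,s1)→cleaned(s1,b4) ✓  (c2,b5,s3)→cleaned(s3,b5) ✓  (c3,b1,s3)→cleaned(s3,b1) ✓  (c3,b5,s1)→cleaned(s1,b5) ✓  (c3,b5,s3)→cleaned(s3,b5) ✓  (c4,b1,s1)→cleaned(s1,b1) ✓  (c4,b5,s3)→cleaned(s3,b5) ✓
Counterexamples (restrictor triples failing the scope): 1.

1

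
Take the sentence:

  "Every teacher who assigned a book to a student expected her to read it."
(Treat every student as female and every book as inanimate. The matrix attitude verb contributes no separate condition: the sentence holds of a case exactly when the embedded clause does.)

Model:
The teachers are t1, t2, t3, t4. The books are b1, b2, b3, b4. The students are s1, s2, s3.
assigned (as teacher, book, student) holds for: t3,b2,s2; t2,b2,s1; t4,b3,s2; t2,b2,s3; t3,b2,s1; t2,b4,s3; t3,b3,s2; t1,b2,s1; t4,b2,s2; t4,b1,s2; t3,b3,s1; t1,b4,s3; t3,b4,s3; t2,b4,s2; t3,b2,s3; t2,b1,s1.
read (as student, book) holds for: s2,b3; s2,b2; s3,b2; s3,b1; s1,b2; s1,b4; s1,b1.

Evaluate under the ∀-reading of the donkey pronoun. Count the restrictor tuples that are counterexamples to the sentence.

"her" takes "a student" as antecedent and "it" takes "a book"; both are donkey pronouns co-varying with the restrictor.
Strong reading: for every (t,b,s) with assigned(t,b,s), read(s,b).
Restrictor triples: (t1,b2,s1)→read(s1,b2) ✓  (t1,b4,s3)→read(s3,b4) ✗  (t2,b1,s1)→read(s1,b1) ✓  (t2,b2,s1)→read(s1,b2) ✓  (t2,b2,s3)→read(s3,b2) ✓  (t2,b4,s2)→read(s2,b4) ✗  (t2,b4,s3)→read(s3,b4) ✗  (t3,b2,s1)→read(s1,b2) ✓  (t3,b2,s2)→read(s2,b2) ✓  (t3,b2,s3)→read(s3,b2) ✓  (t3,b3,s1)→read(s1,b3) ✗  (t3,b3,s2)→read(s2,b3) ✓  (t3,b4,s3)→read(s3,b4) ✗  (t4,b1,s2)→read(s2,b1) ✗  (t4,b2,s2)→read(s2,b2) ✓  (t4,b3,s2)→read(s2,b3) ✓
Counterexamples (restrictor triples failing the scope): 6.

6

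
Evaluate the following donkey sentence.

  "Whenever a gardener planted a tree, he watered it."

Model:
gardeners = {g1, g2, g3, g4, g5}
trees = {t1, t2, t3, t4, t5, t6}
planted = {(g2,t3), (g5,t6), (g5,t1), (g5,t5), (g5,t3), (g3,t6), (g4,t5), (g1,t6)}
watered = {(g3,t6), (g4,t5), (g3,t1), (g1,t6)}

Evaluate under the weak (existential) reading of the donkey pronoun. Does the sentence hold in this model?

"it" takes "a tree" as antecedent — a donkey pronoun bound across the clause boundary.
Weak reading: every gardener g with some planted-tree has at least one planted-tree t such that watered(g,t).
Per gardener: g1:✓  g2:✗  g3:✓  g4:✓  g5:✗
g2 has no witness among its planted-trees.

False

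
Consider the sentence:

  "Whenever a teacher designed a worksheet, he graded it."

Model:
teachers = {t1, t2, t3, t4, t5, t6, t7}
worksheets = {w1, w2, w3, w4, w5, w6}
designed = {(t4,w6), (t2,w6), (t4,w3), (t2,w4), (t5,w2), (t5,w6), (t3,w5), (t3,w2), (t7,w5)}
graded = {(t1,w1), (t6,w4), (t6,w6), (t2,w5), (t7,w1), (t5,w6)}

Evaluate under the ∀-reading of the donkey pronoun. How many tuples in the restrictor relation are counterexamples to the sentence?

"it" takes "a worksheet" as antecedent — a donkey pronoun bound across the clause boundary.
Strong reading: for every (t,w) with designed(t,w), graded(t,w).
Restrictor pairs: (t2,w4) ✗  (t2,w6) ✗  (t3,w2) ✗  (t3,w5) ✗  (t4,w3) ✗  (t4,w6) ✗  (t5,w2) ✗  (t5,w6) ✓  (t7,w5) ✗
Counterexamples (restrictor pairs failing the scope): 8.

8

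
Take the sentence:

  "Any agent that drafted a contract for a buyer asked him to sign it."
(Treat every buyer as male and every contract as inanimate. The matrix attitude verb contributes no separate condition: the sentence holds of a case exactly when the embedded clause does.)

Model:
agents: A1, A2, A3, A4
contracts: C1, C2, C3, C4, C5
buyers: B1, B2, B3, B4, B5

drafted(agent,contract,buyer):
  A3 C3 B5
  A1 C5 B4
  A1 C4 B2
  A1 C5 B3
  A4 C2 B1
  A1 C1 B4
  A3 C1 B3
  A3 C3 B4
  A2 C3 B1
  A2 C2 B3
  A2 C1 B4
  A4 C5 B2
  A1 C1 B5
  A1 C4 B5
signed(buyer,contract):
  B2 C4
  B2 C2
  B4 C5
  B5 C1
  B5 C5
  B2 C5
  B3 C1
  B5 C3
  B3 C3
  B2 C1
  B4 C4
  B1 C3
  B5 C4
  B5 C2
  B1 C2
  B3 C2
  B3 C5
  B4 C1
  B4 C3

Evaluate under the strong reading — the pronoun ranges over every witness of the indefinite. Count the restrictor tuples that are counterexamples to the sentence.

0

"him" takes "a buyer" as antecedent and "it" takes "a contract"; both are donkey pronouns co-varying with the restrictor.
Strong reading: for every (a,c,b) with drafted(a,c,b), signed(b,c).
Restrictor triples: (A1,C1,B4)→signed(B4,C1) ✓  (A1,C1,B5)→signed(B5,C1) ✓  (A1,C4,B2)→signed(B2,C4) ✓  (A1,C4,B5)→signed(B5,C4) ✓  (A1,C5,B3)→signed(B3,C5) ✓  (A1,C5,B4)→signed(B4,C5) ✓  (A2,C1,B4)→signed(B4,C1) ✓  (A2,C2,B3)→signed(B3,C2) ✓  (A2,C3,B1)→signed(B1,C3) ✓  (A3,C1,B3)→signed(B3,C1) ✓  (A3,C3,B4)→signed(B4,C3) ✓  (A3,C3,B5)→signed(B5,C3) ✓  (A4,C2,B1)→signed(B1,C2) ✓  (A4,C5,B2)→signed(B2,C5) ✓
Counterexamples (restrictor triples failing the scope): 0.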